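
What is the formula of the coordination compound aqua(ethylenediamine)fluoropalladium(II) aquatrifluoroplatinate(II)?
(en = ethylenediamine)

[Pd(en)F(H2O)][PtF3(H2O)]

Cation [Pd…]: ligand charges -1, Pd(II) ⇒ ion charge 1+.
Anion [Pt…]: ligand charges -3, Pt(II) ⇒ ion charge 1−.
One 1+ cation balances one 1− anion.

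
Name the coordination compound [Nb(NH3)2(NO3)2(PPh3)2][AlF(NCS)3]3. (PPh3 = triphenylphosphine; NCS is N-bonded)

diamminedinitratobis(triphenylphosphine)niobium(V) fluorotriisothiocyanatoaluminate(III)

Aluminium is always +3 in its complexes; the anion's ligand charges sum to -4, so the complex anion is 1−.
With 3 anions per cation, the cation must be 3×1 = 3+.
Cation: ligand charges sum to -2; for the ion to be 3+, Nb = +5.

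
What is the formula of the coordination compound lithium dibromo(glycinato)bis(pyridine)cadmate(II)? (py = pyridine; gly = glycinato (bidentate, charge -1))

Ligands: 2 bromo (Br, -1), 2 pyridine (py, neutral), 1 glycinato (gly, -1). Ligand charge sum = -3.
With Cd in oxidation state +2, the complex ion is [Cd...]^1−.
Charge balance with lithium (+1) requires 1 complex ion per 1 lithium.

Li[CdBr2(gly)(py)2]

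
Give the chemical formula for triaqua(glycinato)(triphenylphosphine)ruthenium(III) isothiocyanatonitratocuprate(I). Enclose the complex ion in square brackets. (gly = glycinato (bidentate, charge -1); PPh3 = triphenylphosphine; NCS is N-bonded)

[Ru(gly)(H2O)3(PPh3)][Cu(NCS)(NO3)]2

Cation [Ru…]: ligand charges -1, Ru(III) ⇒ ion charge 2+.
Anion [Cu…]: ligand charges -2, Cu(I) ⇒ ion charge 1−.
One 2+ cation requires 2 of the 1− anion.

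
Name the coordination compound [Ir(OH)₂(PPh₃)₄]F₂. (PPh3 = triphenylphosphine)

dihydroxotetrakis(triphenylphosphine)iridium(IV) fluoride

The 2 fluoride counter-ions carry a total charge of -2, so each complex ion is 2+.
Ligand charges: 2×hydroxo (-1 each), 4×triphenylphosphine (neutral); total -2. So Ir + (-2) = 2+, giving Ir = +4.
Ligands are named alphabetically: hydroxo before triphenylphosphine.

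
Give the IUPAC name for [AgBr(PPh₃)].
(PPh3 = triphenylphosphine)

bromo(triphenylphosphine)silver(I)

There is no counter-ion, so the complex is neutral overall.
Ligand charges: 1×triphenylphosphine (neutral), 1×bromo (-1 each); total -1. So Ag + (-1) = 0, giving Ag = +1.
Ligands are named alphabetically: bromo before triphenylphosphine.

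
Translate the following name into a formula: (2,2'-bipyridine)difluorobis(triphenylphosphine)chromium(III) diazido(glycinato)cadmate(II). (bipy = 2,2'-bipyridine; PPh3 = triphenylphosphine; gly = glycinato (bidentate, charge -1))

Cation [Cr…]: ligand charges -2, Cr(III) ⇒ ion charge 1+.
Anion [Cd…]: ligand charges -3, Cd(II) ⇒ ion charge 1−.
One 1+ cation balances one 1− anion.

[Cr(bipy)F2(PPh3)2][Cd(gly)(N3)2]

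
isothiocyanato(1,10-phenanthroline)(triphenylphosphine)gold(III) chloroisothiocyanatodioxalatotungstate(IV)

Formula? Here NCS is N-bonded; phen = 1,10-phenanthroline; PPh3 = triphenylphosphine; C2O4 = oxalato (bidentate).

[Au(NCS)(phen)(PPh3)][W(C2O4)2Cl(NCS)]

Cation [Au…]: ligand charges -1, Au(III) ⇒ ion charge 2+.
Anion [W…]: ligand charges -6, W(IV) ⇒ ion charge 2−.
One 2+ cation balances one 2− anion.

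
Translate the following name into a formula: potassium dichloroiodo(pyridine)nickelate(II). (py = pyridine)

Ligands: 1 pyridine (py, neutral), 1 iodo (I, -1), 2 chloro (Cl, -1). Ligand charge sum = -3.
Charge balance with potassium (+1) requires 1 complex ion per 1 potassium.

K[NiCl2I(py)]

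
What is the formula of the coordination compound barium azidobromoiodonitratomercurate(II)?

Ligands: 1 bromo (Br, -1), 1 iodo (I, -1), 1 azido (N3, -1), 1 nitrato (NO3, -1). Ligand charge sum = -4.
Charge balance with barium (+2) requires 1 complex ion per 1 barium.

Ba[HgBrI(N3)(NO3)]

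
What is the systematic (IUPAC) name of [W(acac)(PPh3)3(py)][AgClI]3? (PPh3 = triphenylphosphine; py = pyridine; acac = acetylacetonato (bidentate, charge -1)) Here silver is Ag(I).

Both ions are complex: the cation is named first with the plain metal name, the anion second with the -ate form; each ion's ligands are alphabetised independently.
Ag is given as +1; the anion's ligand charges sum to -2, so the complex anion is 1−.
With 3 anions per cation, the cation must be 3×1 = 3+.
Cation: ligand charges sum to -1; for the ion to be 3+, W = +4.

(acetylacetonato)(pyridine)tris(triphenylphosphine)tungsten(IV) chloroiodoargentate(I)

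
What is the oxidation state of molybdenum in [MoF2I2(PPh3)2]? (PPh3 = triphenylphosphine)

+4

No counter-ion: the bracketed complex is neutral.
Ligand charges: 2×PPh3 neutral; 2×I = -2; 2×F = -2; sum -4.
Mo + (-4) = 0 ⇒ Mo is +4.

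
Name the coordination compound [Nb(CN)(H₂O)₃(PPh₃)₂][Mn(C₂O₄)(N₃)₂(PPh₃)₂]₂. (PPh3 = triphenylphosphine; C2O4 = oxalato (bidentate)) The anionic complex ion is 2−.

triaquacyanobis(triphenylphosphine)niobium(V) diazidooxalatobis(triphenylphosphine)manganate(II)

The complex anion is given as 2−; its ligand charges sum to -4, so Mn = +2.
With 2 anions per cation, the cation must be 2×2 = 4+.
Cation: ligand charges sum to -1; for the ion to be 4+, Nb = +5.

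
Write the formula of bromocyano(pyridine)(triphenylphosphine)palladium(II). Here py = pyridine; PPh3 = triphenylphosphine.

[PdBr(CN)(PPh3)(py)]

Ligands: 1 pyridine (py, neutral), 1 triphenylphosphine (PPh3, neutral), 1 cyano (CN, -1), 1 bromo (Br, -1). Ligand charge sum = -2.
With Pd in oxidation state +2, the complex ion is [Pd...].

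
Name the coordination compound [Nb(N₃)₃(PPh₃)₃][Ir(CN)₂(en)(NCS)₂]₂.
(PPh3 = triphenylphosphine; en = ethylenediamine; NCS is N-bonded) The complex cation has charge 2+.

The complex cation is given as 2+; its ligand charges sum to -3, so Nb = +5.
With 2 anions per cation, each anion must be 2/2 = 1−.
Anion: ligand charges sum to -4; for the ion to be 1−, Ir = +3.

triazidotris(triphenylphosphine)niobium(V) dicyano(ethylenediamine)diisothiocyanatoiridate(III)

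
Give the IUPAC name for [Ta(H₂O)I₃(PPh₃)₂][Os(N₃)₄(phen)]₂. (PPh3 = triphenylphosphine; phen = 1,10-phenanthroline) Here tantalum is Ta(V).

aquatriiodobis(triphenylphosphine)tantalum(V) tetraazido(1,10-phenanthroline)osmate(III)

Ta is given as +5; the cation's ligand charges sum to -3, so the complex cation is 2+.
With 2 anions per cation, each anion must be 2/2 = 1−.
Anion: ligand charges sum to -4; for the ion to be 1−, Os = +3.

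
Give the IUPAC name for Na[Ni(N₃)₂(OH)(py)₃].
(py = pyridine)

sodium diazidohydroxotris(pyridine)nickelate(II)

The 1 sodium counter-ion carries a total charge of +1, so each complex ion is 1−.
Ligand charges: 3×pyridine (neutral), 2×azido (-1 each), 1×hydroxo (-1 each); total -3. So Ni + (-3) = 1−, giving Ni = +2.
Ligands are named alphabetically: azido before hydroxo before pyridine.
The complex ion is anionic, so nickel takes the -ate form nickelate(II).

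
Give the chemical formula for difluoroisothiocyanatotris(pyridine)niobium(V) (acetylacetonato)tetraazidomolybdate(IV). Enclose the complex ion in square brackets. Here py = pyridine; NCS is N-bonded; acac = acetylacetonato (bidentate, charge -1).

Cation [Nb…]: ligand charges -3, Nb(V) ⇒ ion charge 2+.
Anion [Mo…]: ligand charges -5, Mo(IV) ⇒ ion charge 1−.
One 2+ cation requires 2 of the 1− anion.

[NbF2(NCS)(py)3][Mo(acac)(N3)4]2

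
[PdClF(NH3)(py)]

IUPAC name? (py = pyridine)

There is no counter-ion, so the complex is neutral overall.
Ligand charges: 1×ammine (neutral), 1×fluoro (-1 each), 1×chloro (-1 each), 1×pyridine (neutral); total -2. So Pd + (-2) = 0, giving Pd = +2.
Ligands are named alphabetically: ammine before chloro before fluoro before pyridine.

amminechlorofluoro(pyridine)palladium(II)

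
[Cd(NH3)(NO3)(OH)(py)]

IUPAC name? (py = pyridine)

There is no counter-ion, so the complex is neutral overall.
Ligand charges: 1×pyridine (neutral), 1×nitrato (-1 each), 1×hydroxo (-1 each), 1×ammine (neutral); total -2. So Cd + (-2) = 0, giving Cd = +2.
Ligands are named alphabetically: ammine before hydroxo before nitrato before pyridine.

amminehydroxonitrato(pyridine)cadmium(II)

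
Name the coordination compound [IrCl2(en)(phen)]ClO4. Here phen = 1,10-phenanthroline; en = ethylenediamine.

dichloro(ethylenediamine)(1,10-phenanthroline)iridium(III) perchlorate

The 1 perchlorate counter-ion carries a total charge of -1, so each complex ion is 1+.
Ligand charges: 2×chloro (-1 each), 1×1,10-phenanthroline (neutral), 1×ethylenediamine (neutral); total -2. So Ir + (-2) = 1+, giving Ir = +3.
Ligands are named alphabetically: chloro before ethylenediamine before phenanthroline.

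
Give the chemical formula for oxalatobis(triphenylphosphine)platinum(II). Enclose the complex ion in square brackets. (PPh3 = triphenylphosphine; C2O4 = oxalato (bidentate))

[Pt(C2O4)(PPh3)2]

Ligands: 2 triphenylphosphine (PPh3, neutral), 1 oxalato (C2O4, -2). Ligand charge sum = -2.
With Pt in oxidation state +2, the complex ion is [Pt...].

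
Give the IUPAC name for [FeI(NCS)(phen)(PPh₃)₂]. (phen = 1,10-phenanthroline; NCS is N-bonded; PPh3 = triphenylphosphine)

There is no counter-ion, so the complex is neutral overall.
Ligand charges: 1×1,10-phenanthroline (neutral), 1×iodo (-1 each), 1×isothiocyanato (-1 each), 2×triphenylphosphine (neutral); total -2. So Fe + (-2) = 0, giving Fe = +2.
Ligands are named alphabetically: iodo before isothiocyanato before phenanthroline before triphenylphosphine.

iodoisothiocyanato(1,10-phenanthroline)bis(triphenylphosphine)iron(II)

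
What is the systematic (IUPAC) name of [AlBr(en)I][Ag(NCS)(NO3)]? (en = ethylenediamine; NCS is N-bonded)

bromo(ethylenediamine)iodoaluminium(III) isothiocyanatonitratoargentate(I)

Aluminium is always +3 in its complexes; the cation's ligand charges sum to -2, so the complex cation is 1+.
A 1:1 salt means the anion carries the equal and opposite charge, 1−.
Anion: ligand charges sum to -2; for the ion to be 1−, Ag = +1.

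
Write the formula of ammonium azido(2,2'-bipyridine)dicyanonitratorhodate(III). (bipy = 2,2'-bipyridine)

NH4[Rh(bipy)(CN)2(N3)(NO3)]

Ligands: 1 azido (N3, -1), 1 2,2'-bipyridine (bipy, neutral), 1 nitrato (NO3, -1), 2 cyano (CN, -1). Ligand charge sum = -4.
Charge balance with ammonium (+1) requires 1 complex ion per 1 ammonium.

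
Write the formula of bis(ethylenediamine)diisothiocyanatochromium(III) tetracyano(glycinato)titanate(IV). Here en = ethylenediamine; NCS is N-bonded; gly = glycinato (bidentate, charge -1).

Cation [Cr…]: ligand charges -2, Cr(III) ⇒ ion charge 1+.
Anion [Ti…]: ligand charges -5, Ti(IV) ⇒ ion charge 1−.
One 1+ cation balances one 1− anion.

[Cr(en)2(NCS)2][Ti(CN)4(gly)]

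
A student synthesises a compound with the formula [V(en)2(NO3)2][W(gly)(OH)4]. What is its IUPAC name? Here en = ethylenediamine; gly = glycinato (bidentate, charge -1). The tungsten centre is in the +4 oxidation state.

W is given as +4; the anion's ligand charges sum to -5, so the complex anion is 1−.
A 1:1 salt means the cation carries the equal and opposite charge, 1+.
Cation: ligand charges sum to -2; for the ion to be 1+, V = +3.

bis(ethylenediamine)dinitratovanadium(III) (glycinato)tetrahydroxotungstate(IV)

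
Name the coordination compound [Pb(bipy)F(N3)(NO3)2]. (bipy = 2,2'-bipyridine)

There is no counter-ion, so the complex is neutral overall.
Ligand charges: 2×nitrato (-1 each), 1×azido (-1 each), 1×2,2'-bipyridine (neutral), 1×fluoro (-1 each); total -4. So Pb + (-4) = 0, giving Pb = +4.
Ligands are named alphabetically: azido before bipyridine before fluoro before nitrato.

azido(2,2'-bipyridine)fluorodinitratolead(IV)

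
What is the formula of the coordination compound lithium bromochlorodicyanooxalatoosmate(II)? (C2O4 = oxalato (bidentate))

Li4[OsBr(C2O4)Cl(CN)2]

Ligands: 1 bromo (Br, -1), 1 oxalato (C2O4, -2), 1 chloro (Cl, -1), 2 cyano (CN, -1). Ligand charge sum = -6.
With Os in oxidation state +2, the complex ion is [Os...]^4−.
Charge balance with lithium (+1) requires 1 complex ion per 4 lithium.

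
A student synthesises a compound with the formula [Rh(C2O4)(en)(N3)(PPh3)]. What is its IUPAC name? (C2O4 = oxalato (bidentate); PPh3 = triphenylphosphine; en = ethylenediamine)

azido(ethylenediamine)oxalato(triphenylphosphine)rhodium(III)

There is no counter-ion, so the complex is neutral overall.
Ligand charges: 1×oxalato (-2 each), 1×triphenylphosphine (neutral), 1×ethylenediamine (neutral), 1×azido (-1 each); total -3. So Rh + (-3) = 0, giving Rh = +3.
Ligands are named alphabetically: azido before ethylenediamine before oxalato before triphenylphosphine.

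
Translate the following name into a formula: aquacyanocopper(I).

[Cu(CN)(H2O)]

Ligands: 1 aqua (H2O, neutral), 1 cyano (CN, -1). Ligand charge sum = -1.
With Cu in oxidation state +1, the complex ion is [Cu...].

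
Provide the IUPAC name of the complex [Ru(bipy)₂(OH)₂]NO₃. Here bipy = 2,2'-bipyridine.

bis(2,2'-bipyridine)dihydroxoruthenium(III) nitrate

The 1 nitrate counter-ion carries a total charge of -1, so each complex ion is 1+.
Ligand charges: 2×hydroxo (-1 each), 2×2,2'-bipyridine (neutral); total -2. So Ru + (-2) = 1+, giving Ru = +3.
Ligands are named alphabetically: bipyridine before hydroxo.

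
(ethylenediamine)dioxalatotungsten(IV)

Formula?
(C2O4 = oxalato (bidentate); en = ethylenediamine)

Ligands: 2 oxalato (C2O4, -2), 1 ethylenediamine (en, neutral). Ligand charge sum = -4.
With W in oxidation state +4, the complex ion is [W...].

[W(C2O4)2(en)]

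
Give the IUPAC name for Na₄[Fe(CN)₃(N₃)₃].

sodium triazidotricyanoferrate(II)

The 4 sodium counter-ions carry a total charge of +4, so each complex ion is 4−.
Ligand charges: 3×cyano (-1 each), 3×azido (-1 each); total -6. So Fe + (-6) = 4−, giving Fe = +2.
Ligands are named alphabetically: azido before cyano.
The complex ion is anionic, so iron takes the -ate form ferrate(II).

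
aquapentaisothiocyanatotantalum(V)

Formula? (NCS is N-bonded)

Ligands: 5 isothiocyanato (NCS, -1), 1 aqua (H2O, neutral). Ligand charge sum = -5.
With Ta in oxidation state +5, the complex ion is [Ta...].

[Ta(H2O)(NCS)5]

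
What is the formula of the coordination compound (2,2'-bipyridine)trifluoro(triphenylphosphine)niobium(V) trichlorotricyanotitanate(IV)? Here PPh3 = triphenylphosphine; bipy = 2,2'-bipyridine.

Cation [Nb…]: ligand charges -3, Nb(V) ⇒ ion charge 2+.
Anion [Ti…]: ligand charges -6, Ti(IV) ⇒ ion charge 2−.

[Nb(bipy)F3(PPh3)][TiCl3(CN)3]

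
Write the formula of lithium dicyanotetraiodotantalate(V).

Li[Ta(CN)2I4]

Ligands: 4 iodo (I, -1), 2 cyano (CN, -1). Ligand charge sum = -6.
Charge balance with lithium (+1) requires 1 complex ion per 1 lithium.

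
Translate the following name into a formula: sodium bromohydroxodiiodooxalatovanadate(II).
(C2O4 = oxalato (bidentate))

Ligands: 2 iodo (I, -1), 1 hydroxo (OH, -1), 1 bromo (Br, -1), 1 oxalato (C2O4, -2). Ligand charge sum = -6.
With V in oxidation state +2, the complex ion is [V...]^4−.
Charge balance with sodium (+1) requires 1 complex ion per 4 sodium.

Na4[VBr(C2O4)I2(OH)]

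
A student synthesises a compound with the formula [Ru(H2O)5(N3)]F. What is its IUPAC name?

The 1 fluoride counter-ion carries a total charge of -1, so each complex ion is 1+.
Ligand charges: 5×aqua (neutral), 1×azido (-1 each); total -1. So Ru + (-1) = 1+, giving Ru = +2.
Ligands are named alphabetically: aqua before azido.

pentaaquaazidoruthenium(II) fluoride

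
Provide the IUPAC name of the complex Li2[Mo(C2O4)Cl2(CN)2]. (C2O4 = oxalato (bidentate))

lithium dichlorodicyanooxalatomolybdate(IV)

The 2 lithium counter-ions carry a total charge of +2, so each complex ion is 2−.
Ligand charges: 2×cyano (-1 each), 2×chloro (-1 each), 1×oxalato (-2 each); total -6. So Mo + (-6) = 2−, giving Mo = +4.
The complex ion is anionic, so molybdenum takes the -ate form molybdate(IV).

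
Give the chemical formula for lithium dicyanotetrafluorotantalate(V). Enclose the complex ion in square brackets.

Ligands: 4 fluoro (F, -1), 2 cyano (CN, -1). Ligand charge sum = -6.
With Ta in oxidation state +5, the complex ion is [Ta...]^1−.
Charge balance with lithium (+1) requires 1 complex ion per 1 lithium.

Li[Ta(CN)2F4]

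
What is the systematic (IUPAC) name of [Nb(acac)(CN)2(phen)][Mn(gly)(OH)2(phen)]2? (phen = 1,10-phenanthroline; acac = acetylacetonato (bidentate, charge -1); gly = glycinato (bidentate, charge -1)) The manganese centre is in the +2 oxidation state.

(acetylacetonato)dicyano(1,10-phenanthroline)niobium(V) (glycinato)dihydroxo(1,10-phenanthroline)manganate(II)

Mn is given as +2; the anion's ligand charges sum to -3, so the complex anion is 1−.
With 2 anions per cation, the cation must be 2×1 = 2+.
Cation: ligand charges sum to -3; for the ion to be 2+, Nb = +5.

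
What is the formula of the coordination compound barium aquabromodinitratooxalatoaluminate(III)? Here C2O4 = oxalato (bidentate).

Ligands: 1 bromo (Br, -1), 2 nitrato (NO3, -1), 1 aqua (H2O, neutral), 1 oxalato (C2O4, -2). Ligand charge sum = -5.
With Al in oxidation state +3, the complex ion is [Al...]^2−.
Charge balance with barium (+2) requires 1 complex ion per 1 barium.

Ba[AlBr(C2O4)(H2O)(NO3)2]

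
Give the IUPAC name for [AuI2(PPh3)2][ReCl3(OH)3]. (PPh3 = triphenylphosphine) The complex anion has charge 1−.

The complex anion is given as 1−; its ligand charges sum to -6, so Re = +5.
A 1:1 salt means the cation carries the equal and opposite charge, 1+.
Cation: ligand charges sum to -2; for the ion to be 1+, Au = +3.

diiodobis(triphenylphosphine)gold(III) trichlorotrihydroxorhenate(V)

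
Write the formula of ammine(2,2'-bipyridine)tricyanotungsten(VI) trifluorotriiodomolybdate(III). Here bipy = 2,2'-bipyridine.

Cation [W…]: ligand charges -3, W(VI) ⇒ ion charge 3+.
Anion [Mo…]: ligand charges -6, Mo(III) ⇒ ion charge 3−.
One 3+ cation balances one 3− anion.

[W(bipy)(CN)3(NH3)][MoF3I3]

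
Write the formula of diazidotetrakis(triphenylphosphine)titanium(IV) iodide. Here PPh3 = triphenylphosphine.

Ligands: 2 azido (N3, -1), 4 triphenylphosphine (PPh3, neutral). Ligand charge sum = -2.
With Ti in oxidation state +4, the complex ion is [Ti...]^2+.
Charge balance with iodide (-1) requires 1 complex ion per 2 iodide.

[Ti(N3)2(PPh3)4]I2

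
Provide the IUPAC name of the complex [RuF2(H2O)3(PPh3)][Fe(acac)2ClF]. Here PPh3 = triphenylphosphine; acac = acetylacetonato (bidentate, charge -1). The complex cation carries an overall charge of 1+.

Both ions are complex: the cation is named first with the plain metal name, the anion second with the -ate form; each ion's ligands are alphabetised independently.
The complex cation is given as 1+; its ligand charges sum to -2, so Ru = +3.
A 1:1 salt means the anion carries the equal and opposite charge, 1−.
Anion: ligand charges sum to -4; for the ion to be 1−, Fe = +3.

triaquadifluoro(triphenylphosphine)ruthenium(III) bis(acetylacetonato)chlorofluoroferrate(III)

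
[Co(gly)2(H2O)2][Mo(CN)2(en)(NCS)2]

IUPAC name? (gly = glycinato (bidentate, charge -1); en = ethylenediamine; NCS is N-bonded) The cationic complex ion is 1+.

diaquabis(glycinato)cobalt(III) dicyano(ethylenediamine)diisothiocyanatomolybdate(III)

Both ions are complex: the cation is named first with the plain metal name, the anion second with the -ate form; each ion's ligands are alphabetised independently.
The complex cation is given as 1+; its ligand charges sum to -2, so Co = +3.
A 1:1 salt means the anion carries the equal and opposite charge, 1−.
Anion: ligand charges sum to -4; for the ion to be 1−, Mo = +3.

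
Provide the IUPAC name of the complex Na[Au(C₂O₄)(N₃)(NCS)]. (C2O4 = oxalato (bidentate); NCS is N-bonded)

The 1 sodium counter-ion carries a total charge of +1, so each complex ion is 1−.
Ligand charges: 1×oxalato (-2 each), 1×isothiocyanato (-1 each), 1×azido (-1 each); total -4. So Au + (-4) = 1−, giving Au = +3.
Ligands are named alphabetically: azido before isothiocyanato before oxalato.
The complex ion is anionic, so gold takes the -ate form aurate(III).

sodium azidoisothiocyanatooxalatoaurate(III)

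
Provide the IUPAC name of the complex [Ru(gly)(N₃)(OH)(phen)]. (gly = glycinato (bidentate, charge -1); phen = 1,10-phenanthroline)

There is no counter-ion, so the complex is neutral overall.
Ligand charges: 1×hydroxo (-1 each), 1×glycinato (-1 each), 1×azido (-1 each), 1×1,10-phenanthroline (neutral); total -3. So Ru + (-3) = 0, giving Ru = +3.
Ligands are named alphabetically: azido before glycinato before hydroxo before phenanthroline.

azido(glycinato)hydroxo(1,10-phenanthroline)ruthenium(III)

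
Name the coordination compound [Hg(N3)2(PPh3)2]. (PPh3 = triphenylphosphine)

diazidobis(triphenylphosphine)mercury(II)

There is no counter-ion, so the complex is neutral overall.
Ligand charges: 2×triphenylphosphine (neutral), 2×azido (-1 each); total -2. So Hg + (-2) = 0, giving Hg = +2.
Ligands are named alphabetically: azido before triphenylphosphine.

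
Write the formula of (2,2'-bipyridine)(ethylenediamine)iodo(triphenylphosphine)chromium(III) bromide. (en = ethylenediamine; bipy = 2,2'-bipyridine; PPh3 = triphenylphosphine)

Ligands: 1 iodo (I, -1), 1 ethylenediamine (en, neutral), 1 2,2'-bipyridine (bipy, neutral), 1 triphenylphosphine (PPh3, neutral). Ligand charge sum = -1.
With Cr in oxidation state +3, the complex ion is [Cr...]^2+.
Charge balance with bromide (-1) requires 1 complex ion per 2 bromide.

[Cr(bipy)(en)I(PPh3)]Br2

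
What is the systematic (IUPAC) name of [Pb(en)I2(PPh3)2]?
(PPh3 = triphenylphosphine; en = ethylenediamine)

(ethylenediamine)diiodobis(triphenylphosphine)lead(II)

There is no counter-ion, so the complex is neutral overall.
Ligand charges: 2×iodo (-1 each), 2×triphenylphosphine (neutral), 1×ethylenediamine (neutral); total -2. So Pb + (-2) = 0, giving Pb = +2.
Ligands are named alphabetically: ethylenediamine before iodo before triphenylphosphine.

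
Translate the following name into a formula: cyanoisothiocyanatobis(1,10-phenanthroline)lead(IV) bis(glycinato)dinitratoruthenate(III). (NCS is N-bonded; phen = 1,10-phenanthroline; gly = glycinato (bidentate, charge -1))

Cation [Pb…]: ligand charges -2, Pb(IV) ⇒ ion charge 2+.
Anion [Ru…]: ligand charges -4, Ru(III) ⇒ ion charge 1−.
One 2+ cation requires 2 of the 1− anion.

[Pb(CN)(NCS)(phen)2][Ru(gly)2(NO3)2]2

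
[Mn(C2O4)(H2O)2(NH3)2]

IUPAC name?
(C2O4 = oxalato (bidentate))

There is no counter-ion, so the complex is neutral overall.
Ligand charges: 2×ammine (neutral), 2×aqua (neutral), 1×oxalato (-2 each); total -2. So Mn + (-2) = 0, giving Mn = +2.
Ligands are named alphabetically: ammine before aqua before oxalato.

diamminediaquaoxalatomanganese(II)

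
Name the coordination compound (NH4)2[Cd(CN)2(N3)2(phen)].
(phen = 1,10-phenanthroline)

ammonium diazidodicyano(1,10-phenanthroline)cadmate(II)

The 2 ammonium counter-ions carry a total charge of +2, so each complex ion is 2−.
Ligand charges: 2×cyano (-1 each), 2×azido (-1 each), 1×1,10-phenanthroline (neutral); total -4. So Cd + (-4) = 2−, giving Cd = +2.
Ligands are named alphabetically: azido before cyano before phenanthroline.
The complex ion is anionic, so cadmium takes the -ate form cadmate(II).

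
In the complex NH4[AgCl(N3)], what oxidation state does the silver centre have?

+1

1 ammonium outside the brackets (+1 each) → the complex ion is 1−.
Ligand charges: 1×N3 = -1; 1×Cl = -1; sum -2.
Ag + (-2) = 1− ⇒ Ag is +1.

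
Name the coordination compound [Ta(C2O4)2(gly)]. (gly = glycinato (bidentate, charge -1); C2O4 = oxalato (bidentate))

There is no counter-ion, so the complex is neutral overall.
Ligand charges: 1×glycinato (-1 each), 2×oxalato (-2 each); total -5. So Ta + (-5) = 0, giving Ta = +5.
Ligands are named alphabetically: glycinato before oxalato.

(glycinato)dioxalatotantalum(V)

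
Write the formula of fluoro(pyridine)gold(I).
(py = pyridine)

[AuF(py)]

Ligands: 1 fluoro (F, -1), 1 pyridine (py, neutral). Ligand charge sum = -1.
With Au in oxidation state +1, the complex ion is [Au...].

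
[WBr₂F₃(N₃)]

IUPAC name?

There is no counter-ion, so the complex is neutral overall.
Ligand charges: 1×azido (-1 each), 2×bromo (-1 each), 3×fluoro (-1 each); total -6. So W + (-6) = 0, giving W = +6.
Ligands are named alphabetically: azido before bromo before fluoro.

azidodibromotrifluorotungsten(VI)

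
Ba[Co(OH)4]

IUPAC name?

The 1 barium counter-ion carries a total charge of +2, so each complex ion is 2−.
Ligand charges: 4×hydroxo (-1 each); total -4. So Co + (-4) = 2−, giving Co = +2.
The complex ion is anionic, so cobalt takes the -ate form cobaltate(II).

barium tetrahydroxocobaltate(II)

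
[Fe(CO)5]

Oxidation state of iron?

No counter-ion: the bracketed complex is neutral.
Ligand charges: 5×CO neutral; sum 0.
Fe + (0) = 0 ⇒ Fe is 0.

0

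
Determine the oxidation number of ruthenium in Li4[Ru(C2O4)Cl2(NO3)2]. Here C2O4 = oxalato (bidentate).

+2

4 lithium outside the brackets (+1 each) → the complex ion is 4−.
Ligand charges: 2×Cl = -2; 1×C2O4 = -2; 2×NO3 = -2; sum -6.
Ru + (-6) = 4− ⇒ Ru is +2.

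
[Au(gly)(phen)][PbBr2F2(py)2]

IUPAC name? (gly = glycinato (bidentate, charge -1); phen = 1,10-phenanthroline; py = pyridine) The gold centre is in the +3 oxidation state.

Both ions are complex: the cation is named first with the plain metal name, the anion second with the -ate form; each ion's ligands are alphabetised independently.
Au is given as +3; the cation's ligand charges sum to -1, so the complex cation is 2+.
A 1:1 salt means the anion carries the equal and opposite charge, 2−.
Anion: ligand charges sum to -4; for the ion to be 2−, Pb = +2.

(glycinato)(1,10-phenanthroline)gold(III) dibromodifluorobis(pyridine)plumbate(II)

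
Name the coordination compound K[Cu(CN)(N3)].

The 1 potassium counter-ion carries a total charge of +1, so each complex ion is 1−.
Ligand charges: 1×azido (-1 each), 1×cyano (-1 each); total -2. So Cu + (-2) = 1−, giving Cu = +1.
Ligands are named alphabetically: azido before cyano.
The complex ion is anionic, so copper takes the -ate form cuprate(I).

potassium azidocyanocuprate(I)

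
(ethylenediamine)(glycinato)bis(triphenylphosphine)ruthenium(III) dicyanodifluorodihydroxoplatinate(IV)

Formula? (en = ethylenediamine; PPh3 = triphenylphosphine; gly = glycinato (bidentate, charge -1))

Cation [Ru…]: ligand charges -1, Ru(III) ⇒ ion charge 2+.
Anion [Pt…]: ligand charges -6, Pt(IV) ⇒ ion charge 2−.
One 2+ cation balances one 2− anion.

[Ru(en)(gly)(PPh3)2][Pt(CN)2F2(OH)2]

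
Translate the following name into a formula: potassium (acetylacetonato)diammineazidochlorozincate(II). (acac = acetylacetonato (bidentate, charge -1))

K[Zn(acac)Cl(N3)(NH3)2]

Ligands: 1 azido (N3, -1), 2 ammine (NH3, neutral), 1 chloro (Cl, -1), 1 acetylacetonato (acac, -1). Ligand charge sum = -3.
Charge balance with potassium (+1) requires 1 complex ion per 1 potassium.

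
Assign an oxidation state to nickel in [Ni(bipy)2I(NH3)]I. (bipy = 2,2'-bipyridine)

1 iodide outside the brackets (-1 each) → the complex ion is 1+.
Ligand charges: 1×NH3 neutral; 2×bipy neutral; 1×I = -1; sum -1.
Ni + (-1) = 1+ ⇒ Ni is +2.

+2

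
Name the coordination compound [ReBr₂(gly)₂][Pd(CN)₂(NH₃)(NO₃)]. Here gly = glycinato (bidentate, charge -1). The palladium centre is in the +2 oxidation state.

Pd is given as +2; the anion's ligand charges sum to -3, so the complex anion is 1−.
A 1:1 salt means the cation carries the equal and opposite charge, 1+.
Cation: ligand charges sum to -4; for the ion to be 1+, Re = +5.

dibromobis(glycinato)rhenium(V) amminedicyanonitratopalladate(II)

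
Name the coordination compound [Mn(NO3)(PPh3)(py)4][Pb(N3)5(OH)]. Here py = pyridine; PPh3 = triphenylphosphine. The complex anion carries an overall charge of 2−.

The complex anion is given as 2−; its ligand charges sum to -6, so Pb = +4.
A 1:1 salt means the cation carries the equal and opposite charge, 2+.
Cation: ligand charges sum to -1; for the ion to be 2+, Mn = +3.

nitratotetrakis(pyridine)(triphenylphosphine)manganese(III) pentaazidohydroxoplumbate(IV)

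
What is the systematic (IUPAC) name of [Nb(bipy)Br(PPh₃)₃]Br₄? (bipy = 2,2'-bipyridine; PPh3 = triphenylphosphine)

(2,2'-bipyridine)bromotris(triphenylphosphine)niobium(V) bromide

The 4 bromide counter-ions carry a total charge of -4, so each complex ion is 4+.
Ligand charges: 1×2,2'-bipyridine (neutral), 3×triphenylphosphine (neutral), 1×bromo (-1 each); total -1. So Nb + (-1) = 4+, giving Nb = +5.
Ligands are named alphabetically: bipyridine before bromo before triphenylphosphine.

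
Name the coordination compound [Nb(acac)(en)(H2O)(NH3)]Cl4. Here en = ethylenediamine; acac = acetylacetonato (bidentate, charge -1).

(acetylacetonato)ammineaqua(ethylenediamine)niobium(V) chloride

The 4 chloride counter-ions carry a total charge of -4, so each complex ion is 4+.
Ligand charges: 1×ammine (neutral), 1×aqua (neutral), 1×ethylenediamine (neutral), 1×acetylacetonato (-1 each); total -1. So Nb + (-1) = 4+, giving Nb = +5.
Ligands are named alphabetically: acetylacetonato before ammine before aqua before ethylenediamine.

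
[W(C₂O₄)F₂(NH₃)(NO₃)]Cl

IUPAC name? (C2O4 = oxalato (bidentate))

The 1 chloride counter-ion carries a total charge of -1, so each complex ion is 1+.
Ligand charges: 2×fluoro (-1 each), 1×oxalato (-2 each), 1×ammine (neutral), 1×nitrato (-1 each); total -5. So W + (-5) = 1+, giving W = +6.
Ligands are named alphabetically: ammine before fluoro before nitrato before oxalato.

amminedifluoronitratooxalatotungsten(VI) chloride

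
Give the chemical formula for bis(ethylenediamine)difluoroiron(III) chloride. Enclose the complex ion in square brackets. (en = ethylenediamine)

[Fe(en)2F2]Cl

Ligands: 2 fluoro (F, -1), 2 ethylenediamine (en, neutral). Ligand charge sum = -2.
Charge balance with chloride (-1) requires 1 complex ion per 1 chloride.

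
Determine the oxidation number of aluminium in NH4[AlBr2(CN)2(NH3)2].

+3

1 ammonium outside the brackets (+1 each) → the complex ion is 1−.
Ligand charges: 2×Br = -2; 2×NH3 neutral; 2×CN = -2; sum -4.
Al + (-4) = 1− ⇒ Al is +3.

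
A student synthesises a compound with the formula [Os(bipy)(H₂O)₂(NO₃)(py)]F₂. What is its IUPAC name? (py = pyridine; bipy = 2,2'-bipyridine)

diaqua(2,2'-bipyridine)nitrato(pyridine)osmium(III) fluoride

The 2 fluoride counter-ions carry a total charge of -2, so each complex ion is 2+.
Ligand charges: 1×nitrato (-1 each), 1×pyridine (neutral), 2×aqua (neutral), 1×2,2'-bipyridine (neutral); total -1. So Os + (-1) = 2+, giving Os = +3.
Ligands are named alphabetically: aqua before bipyridine before nitrato before pyridine.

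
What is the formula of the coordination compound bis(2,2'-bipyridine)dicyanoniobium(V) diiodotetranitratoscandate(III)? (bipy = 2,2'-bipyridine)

[Nb(bipy)2(CN)2][ScI2(NO3)4]

Cation [Nb…]: ligand charges -2, Nb(V) ⇒ ion charge 3+.
Anion [Sc…]: ligand charges -6, Sc(III) ⇒ ion charge 3−.
One 3+ cation balances one 3− anion.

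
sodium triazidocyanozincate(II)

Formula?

Ligands: 1 cyano (CN, -1), 3 azido (N3, -1). Ligand charge sum = -4.
Charge balance with sodium (+1) requires 1 complex ion per 2 sodium.

Na2[Zn(CN)(N3)3]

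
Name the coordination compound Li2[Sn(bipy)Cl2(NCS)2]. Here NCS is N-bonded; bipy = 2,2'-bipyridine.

The 2 lithium counter-ions carry a total charge of +2, so each complex ion is 2−.
Ligand charges: 2×isothiocyanato (-1 each), 1×2,2'-bipyridine (neutral), 2×chloro (-1 each); total -4. So Sn + (-4) = 2−, giving Sn = +2.
The complex ion is anionic, so tin takes the -ate form stannate(II).

lithium (2,2'-bipyridine)dichlorodiisothiocyanatostannate(II)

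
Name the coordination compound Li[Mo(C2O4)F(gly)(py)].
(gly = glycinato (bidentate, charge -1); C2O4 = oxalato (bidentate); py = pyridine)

The 1 lithium counter-ion carries a total charge of +1, so each complex ion is 1−.
Ligand charges: 1×glycinato (-1 each), 1×fluoro (-1 each), 1×oxalato (-2 each), 1×pyridine (neutral); total -4. So Mo + (-4) = 1−, giving Mo = +3.
Ligands are named alphabetically: fluoro before glycinato before oxalato before pyridine.
The complex ion is anionic, so molybdenum takes the -ate form molybdate(III).

lithium fluoro(glycinato)oxalato(pyridine)molybdate(III)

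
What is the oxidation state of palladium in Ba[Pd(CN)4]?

+2

1 barium outside the brackets (+2 each) → the complex ion is 2−.
Ligand charges: 4×CN = -4; sum -4.
Pd + (-4) = 2− ⇒ Pd is +2.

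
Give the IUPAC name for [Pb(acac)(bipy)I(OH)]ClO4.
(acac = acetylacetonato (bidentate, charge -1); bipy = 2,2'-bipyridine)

The 1 perchlorate counter-ion carries a total charge of -1, so each complex ion is 1+.
Ligand charges: 1×iodo (-1 each), 1×acetylacetonato (-1 each), 1×2,2'-bipyridine (neutral), 1×hydroxo (-1 each); total -3. So Pb + (-3) = 1+, giving Pb = +4.
Ligands are named alphabetically: acetylacetonato before bipyridine before hydroxo before iodo.

(acetylacetonato)(2,2'-bipyridine)hydroxoiodolead(IV) perchlorate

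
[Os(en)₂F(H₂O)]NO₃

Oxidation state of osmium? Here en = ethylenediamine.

+2

1 nitrate outside the brackets (-1 each) → the complex ion is 1+.
Ligand charges: 2×en neutral; 1×H2O neutral; 1×F = -1; sum -1.
Os + (-1) = 1+ ⇒ Os is +2.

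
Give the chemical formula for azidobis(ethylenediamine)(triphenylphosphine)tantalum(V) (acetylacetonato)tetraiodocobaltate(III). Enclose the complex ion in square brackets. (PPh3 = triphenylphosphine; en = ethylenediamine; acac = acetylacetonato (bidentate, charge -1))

Cation [Ta…]: ligand charges -1, Ta(V) ⇒ ion charge 4+.
Anion [Co…]: ligand charges -5, Co(III) ⇒ ion charge 2−.
One 4+ cation requires 2 of the 2− anion.

[Ta(en)2(N3)(PPh3)][Co(acac)I4]2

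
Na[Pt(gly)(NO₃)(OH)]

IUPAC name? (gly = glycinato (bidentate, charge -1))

The 1 sodium counter-ion carries a total charge of +1, so each complex ion is 1−.
Ligand charges: 1×hydroxo (-1 each), 1×glycinato (-1 each), 1×nitrato (-1 each); total -3. So Pt + (-3) = 1−, giving Pt = +2.
The complex ion is anionic, so platinum takes the -ate form platinate(II).

sodium (glycinato)hydroxonitratoplatinate(II)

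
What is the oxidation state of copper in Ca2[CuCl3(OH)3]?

+2

2 calcium outside the brackets (+2 each) → the complex ion is 4−.
Ligand charges: 3×Cl = -3; 3×OH = -3; sum -6.
Cu + (-6) = 4− ⇒ Cu is +2.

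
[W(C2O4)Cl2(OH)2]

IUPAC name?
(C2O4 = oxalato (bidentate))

dichlorodihydroxooxalatotungsten(VI)

There is no counter-ion, so the complex is neutral overall.
Ligand charges: 1×oxalato (-2 each), 2×hydroxo (-1 each), 2×chloro (-1 each); total -6. So W + (-6) = 0, giving W = +6.
Ligands are named alphabetically: chloro before hydroxo before oxalato.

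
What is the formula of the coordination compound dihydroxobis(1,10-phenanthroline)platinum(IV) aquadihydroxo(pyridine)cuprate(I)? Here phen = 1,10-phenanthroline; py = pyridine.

Cation [Pt…]: ligand charges -2, Pt(IV) ⇒ ion charge 2+.
Anion [Cu…]: ligand charges -2, Cu(I) ⇒ ion charge 1−.

[Pt(OH)2(phen)2][Cu(H2O)(OH)2(py)]2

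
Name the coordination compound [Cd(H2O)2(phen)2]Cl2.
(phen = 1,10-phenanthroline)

diaquabis(1,10-phenanthroline)cadmium(II) chloride

The 2 chloride counter-ions carry a total charge of -2, so each complex ion is 2+.
Ligand charges: 2×aqua (neutral), 2×1,10-phenanthroline (neutral); total 0. So Cd + (0) = 2+, giving Cd = +2.
Ligands are named alphabetically: aqua before phenanthroline.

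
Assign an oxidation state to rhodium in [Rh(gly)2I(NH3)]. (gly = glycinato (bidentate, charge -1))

No counter-ion: the bracketed complex is neutral.
Ligand charges: 2×gly = -2; 1×I = -1; 1×NH3 neutral; sum -3.
Rh + (-3) = 0 ⇒ Rh is +3.

+3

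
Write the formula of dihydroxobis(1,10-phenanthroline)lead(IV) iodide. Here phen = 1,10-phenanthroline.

Ligands: 2 1,10-phenanthroline (phen, neutral), 2 hydroxo (OH, -1). Ligand charge sum = -2.
With Pb in oxidation state +4, the complex ion is [Pb...]^2+.
Charge balance with iodide (-1) requires 1 complex ion per 2 iodide.

[Pb(OH)2(phen)2]I2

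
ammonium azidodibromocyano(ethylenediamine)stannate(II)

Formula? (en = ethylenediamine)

(NH4)2[SnBr2(CN)(en)(N3)]

Ligands: 1 ethylenediamine (en, neutral), 1 azido (N3, -1), 2 bromo (Br, -1), 1 cyano (CN, -1). Ligand charge sum = -4.
With Sn in oxidation state +2, the complex ion is [Sn...]^2−.
Charge balance with ammonium (+1) requires 1 complex ion per 2 ammonium.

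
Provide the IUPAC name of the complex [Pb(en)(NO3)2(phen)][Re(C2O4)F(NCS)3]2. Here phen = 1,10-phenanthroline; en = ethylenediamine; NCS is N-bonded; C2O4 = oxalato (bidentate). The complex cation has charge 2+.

(ethylenediamine)dinitrato(1,10-phenanthroline)lead(IV) fluorotriisothiocyanatooxalatorhenate(V)

The complex cation is given as 2+; its ligand charges sum to -2, so Pb = +4.
With 2 anions per cation, each anion must be 2/2 = 1−.
Anion: ligand charges sum to -6; for the ion to be 1−, Re = +5.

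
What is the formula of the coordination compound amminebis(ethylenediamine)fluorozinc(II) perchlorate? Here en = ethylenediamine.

[Zn(en)2F(NH3)]ClO4

Ligands: 1 fluoro (F, -1), 2 ethylenediamine (en, neutral), 1 ammine (NH3, neutral). Ligand charge sum = -1.
With Zn in oxidation state +2, the complex ion is [Zn...]^1+.
Charge balance with perchlorate (-1) requires 1 complex ion per 1 perchlorate.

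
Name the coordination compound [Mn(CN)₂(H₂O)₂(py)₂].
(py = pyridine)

diaquadicyanobis(pyridine)manganese(II)

There is no counter-ion, so the complex is neutral overall.
Ligand charges: 2×cyano (-1 each), 2×aqua (neutral), 2×pyridine (neutral); total -2. So Mn + (-2) = 0, giving Mn = +2.
Ligands are named alphabetically: aqua before cyano before pyridine.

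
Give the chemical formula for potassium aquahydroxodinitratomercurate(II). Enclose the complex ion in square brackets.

K[Hg(H2O)(NO3)2(OH)]

Ligands: 1 hydroxo (OH, -1), 1 aqua (H2O, neutral), 2 nitrato (NO3, -1). Ligand charge sum = -3.
With Hg in oxidation state +2, the complex ion is [Hg...]^1−.
Charge balance with potassium (+1) requires 1 complex ion per 1 potassium.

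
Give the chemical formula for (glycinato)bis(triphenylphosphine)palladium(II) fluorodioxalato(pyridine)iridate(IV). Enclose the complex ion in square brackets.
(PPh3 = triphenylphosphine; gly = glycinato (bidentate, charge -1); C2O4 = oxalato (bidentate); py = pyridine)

Cation [Pd…]: ligand charges -1, Pd(II) ⇒ ion charge 1+.
Anion [Ir…]: ligand charges -5, Ir(IV) ⇒ ion charge 1−.
One 1+ cation balances one 1− anion.

[Pd(gly)(PPh3)2][Ir(C2O4)2F(py)]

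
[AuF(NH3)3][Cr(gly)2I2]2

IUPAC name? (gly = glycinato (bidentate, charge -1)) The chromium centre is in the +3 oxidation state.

Cr is given as +3; the anion's ligand charges sum to -4, so the complex anion is 1−.
With 2 anions per cation, the cation must be 2×1 = 2+.
Cation: ligand charges sum to -1; for the ion to be 2+, Au = +3.

triamminefluorogold(III) bis(glycinato)diiodochromate(III)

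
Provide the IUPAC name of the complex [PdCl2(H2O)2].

There is no counter-ion, so the complex is neutral overall.
Ligand charges: 2×chloro (-1 each), 2×aqua (neutral); total -2. So Pd + (-2) = 0, giving Pd = +2.
Ligands are named alphabetically: aqua before chloro.

diaquadichloropalladium(II)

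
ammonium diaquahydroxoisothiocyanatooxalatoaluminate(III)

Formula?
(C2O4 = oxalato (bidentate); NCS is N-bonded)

Ligands: 1 oxalato (C2O4, -2), 1 isothiocyanato (NCS, -1), 1 hydroxo (OH, -1), 2 aqua (H2O, neutral). Ligand charge sum = -4.
Charge balance with ammonium (+1) requires 1 complex ion per 1 ammonium.

NH4[Al(C2O4)(H2O)2(NCS)(OH)]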